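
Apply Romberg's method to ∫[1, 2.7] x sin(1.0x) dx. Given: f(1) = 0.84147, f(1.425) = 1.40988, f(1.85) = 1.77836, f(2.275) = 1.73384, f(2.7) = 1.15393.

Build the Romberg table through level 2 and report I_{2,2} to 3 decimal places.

I_{0,0} (trapezoid, 1 panel, h=1.7000): 1.69609
I_{1,0} (trapezoid, 2 panels, h=0.8500): 2.35965
I_{2,0} (trapezoid, 4 panels, h=0.4250): 2.51591
I_{1,1} = 2.35965 + (2.35965 − 1.69609)/3 = 2.58084
I_{2,1} = 2.51591 + (2.51591 − 2.35965)/3 = 2.56800
I_{2,2} = 2.56800 + (2.56800 − 2.58084)/15 = 2.56714

2.567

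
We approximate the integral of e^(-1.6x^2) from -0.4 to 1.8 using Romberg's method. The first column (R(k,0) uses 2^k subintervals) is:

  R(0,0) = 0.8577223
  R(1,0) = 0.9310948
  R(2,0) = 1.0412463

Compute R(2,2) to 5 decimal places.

1.08612

R(1,1) = 0.9310948 + (0.9310948 − 0.8577223)/3 = 0.9555523
R(2,1) = (4·1.0412463 − 0.9310948) / 3 = 1.0779635
R(2,2) = 1.0779635 + (1.0779635 − 0.9555523)/15 = 1.0861242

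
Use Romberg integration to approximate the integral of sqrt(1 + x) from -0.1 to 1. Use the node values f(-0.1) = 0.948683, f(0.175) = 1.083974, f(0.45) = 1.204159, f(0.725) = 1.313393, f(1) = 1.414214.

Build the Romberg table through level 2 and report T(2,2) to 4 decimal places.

1.3164

T(0,0) (trapezoid, 1 panel, h=1.1000): 1.299593
T(1,0) (trapezoid, 2 panels, h=0.5500): 1.312084
T(2,0) (trapezoid, 4 panels, h=0.2750): 1.315318
T(1,1) = 1.312084 + (1.312084 − 1.299593)/3 = 1.316248
T(2,1) = 1.315318 + (1.315318 − 1.312084)/3 = 1.316396
T(2,2) = 1.316396 + (1.316396 − 1.316248)/15 = 1.316406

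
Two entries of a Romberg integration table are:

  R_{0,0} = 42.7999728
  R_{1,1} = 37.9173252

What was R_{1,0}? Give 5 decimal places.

39.13799

From R_{1,1} = (4·R_{1,0} − R_{0,0})/3, solve for R_{1,0}:
4·R_{1,0} = 3·37.9173252 + 42.7999728 = 156.5519484
R_{1,0} = 39.1379871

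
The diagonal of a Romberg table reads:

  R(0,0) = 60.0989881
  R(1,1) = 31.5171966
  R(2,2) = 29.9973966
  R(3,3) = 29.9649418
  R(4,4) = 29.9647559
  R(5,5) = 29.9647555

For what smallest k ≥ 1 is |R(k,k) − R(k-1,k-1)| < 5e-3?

|R(1,1) − R(0,0)| = 28.5817915 ≥ 5e-3
|R(2,2) − R(1,1)| = 1.5198000 ≥ 5e-3
|R(3,3) − R(2,2)| = 0.0324548 ≥ 5e-3
|R(4,4) − R(3,3)| = 0.0001859 < 5e-3

k = 4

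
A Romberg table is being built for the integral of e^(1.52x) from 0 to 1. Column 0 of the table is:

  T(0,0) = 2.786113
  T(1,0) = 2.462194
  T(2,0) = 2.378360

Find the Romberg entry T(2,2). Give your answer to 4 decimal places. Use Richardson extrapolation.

Richardson extrapolation on the trapezoidal column (denominator 4−1=3):
T(1,1) = (4·2.462194 − 2.786113) / 3 = 2.354221
T(2,1) = (4·2.378360 − 2.462194) / 3 = 2.350415
T(2,2) = (16·2.350415 − 2.354221) / 15 = 2.350161

2.3502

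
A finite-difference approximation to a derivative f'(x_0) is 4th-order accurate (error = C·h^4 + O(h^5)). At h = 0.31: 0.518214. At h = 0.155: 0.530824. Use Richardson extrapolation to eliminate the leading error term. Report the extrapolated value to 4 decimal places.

Extrapolated value = (16·A(h/2) − A(h)) / (16 − 1)
= (16·0.530824 − 0.518214) / 15
= 7.974970 / 15 = 0.531665

0.5317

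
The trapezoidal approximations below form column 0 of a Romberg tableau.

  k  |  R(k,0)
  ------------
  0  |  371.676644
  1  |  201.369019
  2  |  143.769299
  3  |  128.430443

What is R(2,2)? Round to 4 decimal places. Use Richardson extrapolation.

R(1,1) = 201.369019 + (201.369019 − 371.676644)/3 = 144.599811
R(2,1) = 143.769299 + (143.769299 − 201.369019)/3 = 124.569392
R(2,2) = (16·124.569392 − 144.599811) / 15 = 123.234031

123.2340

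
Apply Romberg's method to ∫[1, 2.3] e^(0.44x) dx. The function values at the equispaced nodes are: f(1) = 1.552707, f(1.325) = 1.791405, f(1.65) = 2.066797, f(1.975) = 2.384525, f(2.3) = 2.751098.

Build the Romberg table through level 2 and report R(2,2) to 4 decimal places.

R(0,0) (trapezoid, 1 panel, h=1.3000): 2.797473
R(1,0) (trapezoid, 2 panels, h=0.6500): 2.742155
R(2,0) (trapezoid, 4 panels, h=0.3250): 2.728255
R(1,1) = 2.742155 + (2.742155 − 2.797473)/3 = 2.723716
R(2,1) = 2.728255 + (2.728255 − 2.742155)/3 = 2.723622
R(2,2) = 2.723622 + (2.723622 − 2.723716)/15 = 2.723616

2.7236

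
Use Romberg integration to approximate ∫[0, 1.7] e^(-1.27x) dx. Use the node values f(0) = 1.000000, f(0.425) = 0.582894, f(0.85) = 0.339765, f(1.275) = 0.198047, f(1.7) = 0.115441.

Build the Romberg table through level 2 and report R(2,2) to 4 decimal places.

R(0,0) (trapezoid, 1 panel, h=1.7000): 0.948125
R(1,0) (trapezoid, 2 panels, h=0.8500): 0.762863
R(2,0) (trapezoid, 4 panels, h=0.4250): 0.713331
R(1,1) = 0.762863 + (0.762863 − 0.948125)/3 = 0.701109
R(2,1) = 0.713331 + (0.713331 − 0.762863)/3 = 0.696820
R(2,2) = 0.696820 + (0.696820 − 0.701109)/15 = 0.696534

0.6965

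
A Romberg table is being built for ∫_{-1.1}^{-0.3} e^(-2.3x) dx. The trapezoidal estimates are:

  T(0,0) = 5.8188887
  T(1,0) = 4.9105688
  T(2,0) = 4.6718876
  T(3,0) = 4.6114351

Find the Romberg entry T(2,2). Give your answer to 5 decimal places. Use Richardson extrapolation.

Richardson extrapolation on the trapezoidal column (denominator 4−1=3):
T(1,1) = (4·4.9105688 − 5.8188887) / 3 = 4.6077955
T(2,1) = 4.6718876 + (4.6718876 − 4.9105688)/3 = 4.5923272
T(2,2) = (16·4.5923272 − 4.6077955) / 15 = 4.5912960
(Column j=1 coincides with Simpson's rule on the same nodes.)

4.59130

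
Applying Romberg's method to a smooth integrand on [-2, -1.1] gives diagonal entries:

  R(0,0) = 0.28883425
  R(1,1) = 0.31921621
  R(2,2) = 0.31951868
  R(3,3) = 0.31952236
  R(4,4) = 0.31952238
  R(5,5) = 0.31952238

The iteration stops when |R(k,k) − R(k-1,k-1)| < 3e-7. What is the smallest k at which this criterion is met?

|R(1,1) − R(0,0)| = 0.03038196 ≥ 3e-7
|R(2,2) − R(1,1)| = 0.00030247 ≥ 3e-7
|R(3,3) − R(2,2)| = 0.00000368 ≥ 3e-7
|R(4,4) − R(3,3)| = 0.00000002 < 3e-7

k = 4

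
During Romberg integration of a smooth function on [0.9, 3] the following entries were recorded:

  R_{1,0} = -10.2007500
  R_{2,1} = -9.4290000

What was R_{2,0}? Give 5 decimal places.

-9.62194

From R_{2,1} = (4·R_{2,0} − R_{1,0})/3, solve for R_{2,0}:
4·R_{2,0} = 3·(-9.4290000) + (-10.2007500) = -38.4877500
R_{2,0} = -9.6219375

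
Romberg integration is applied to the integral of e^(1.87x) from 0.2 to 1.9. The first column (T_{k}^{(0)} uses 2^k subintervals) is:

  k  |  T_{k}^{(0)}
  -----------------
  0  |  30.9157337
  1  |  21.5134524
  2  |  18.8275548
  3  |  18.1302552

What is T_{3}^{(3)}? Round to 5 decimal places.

Richardson extrapolation on the trapezoidal column (denominator 4−1=3):
T_{1}^{(1)} = 21.5134524 + (21.5134524 − 30.9157337)/3 = 18.3793586
T_{2}^{(1)} = (4·18.8275548 − 21.5134524) / 3 = 17.9322556
T_{3}^{(1)} = (4·18.1302552 − 18.8275548) / 3 = 17.8978220
T_{2}^{(2)} = 17.9322556 + (17.9322556 − 18.3793586)/15 = 17.9024487
T_{3}^{(2)} = (16·17.8978220 − 17.9322556) / 15 = 17.8955264
T_{3}^{(3)} = (64·17.8955264 − 17.9024487) / 63 = 17.8954165

17.89542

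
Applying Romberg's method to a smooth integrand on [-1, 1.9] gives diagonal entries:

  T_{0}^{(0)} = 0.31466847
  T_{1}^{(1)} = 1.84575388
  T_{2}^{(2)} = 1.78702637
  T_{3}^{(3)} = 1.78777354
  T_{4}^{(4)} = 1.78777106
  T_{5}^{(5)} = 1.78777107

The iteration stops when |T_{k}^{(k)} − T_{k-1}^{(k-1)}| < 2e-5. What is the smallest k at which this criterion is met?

k = 4

|T_{1}^{(1)} − T_{0}^{(0)}| = 1.53108541 ≥ 2e-5
|T_{2}^{(2)} − T_{1}^{(1)}| = 0.05872751 ≥ 2e-5
|T_{3}^{(3)} − T_{2}^{(2)}| = 0.00074717 ≥ 2e-5
|T_{4}^{(4)} − T_{3}^{(3)}| = 0.00000248 < 2e-5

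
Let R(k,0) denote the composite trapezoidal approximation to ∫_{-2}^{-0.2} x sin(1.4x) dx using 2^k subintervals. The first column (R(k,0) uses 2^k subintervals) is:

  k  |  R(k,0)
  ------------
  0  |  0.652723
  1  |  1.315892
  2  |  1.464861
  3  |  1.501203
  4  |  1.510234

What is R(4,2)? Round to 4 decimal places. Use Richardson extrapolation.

1.5132

Richardson extrapolation on the trapezoidal column (denominator 4−1=3):
R(3,1) = (4·1.501203 − 1.464861) / 3 = 1.513317
R(4,1) = (4·1.510234 − 1.501203) / 3 = 1.513244
R(4,2) = (16·1.513244 − 1.513317) / 15 = 1.513239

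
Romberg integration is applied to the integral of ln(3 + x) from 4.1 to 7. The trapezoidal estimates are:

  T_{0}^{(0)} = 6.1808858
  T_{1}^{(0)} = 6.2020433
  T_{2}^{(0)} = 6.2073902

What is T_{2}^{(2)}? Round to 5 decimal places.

6.20918

Richardson extrapolation on the trapezoidal column (denominator 4−1=3):
T_{1}^{(1)} = (4·6.2020433 − 6.1808858) / 3 = 6.2090958
T_{2}^{(1)} = 6.2073902 + (6.2073902 − 6.2020433)/3 = 6.2091725
T_{2}^{(2)} = (16·6.2091725 − 6.2090958) / 15 = 6.2091776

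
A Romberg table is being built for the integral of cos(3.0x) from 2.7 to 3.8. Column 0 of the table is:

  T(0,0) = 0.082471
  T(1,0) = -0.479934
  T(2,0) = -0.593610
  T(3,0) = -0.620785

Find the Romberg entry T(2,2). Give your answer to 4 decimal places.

-0.6291

T(1,1) = (4·(-0.479934) − 0.082471) / 3 = -0.667402
T(2,1) = (4·(-0.593610) − (-0.479934)) / 3 = -0.631502
T(2,2) = (16·(-0.631502) − (-0.667402)) / 15 = -0.629109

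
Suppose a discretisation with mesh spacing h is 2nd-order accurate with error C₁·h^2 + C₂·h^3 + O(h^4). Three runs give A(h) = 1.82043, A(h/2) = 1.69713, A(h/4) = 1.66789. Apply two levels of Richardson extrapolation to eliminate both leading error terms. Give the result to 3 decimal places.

First eliminate the h^2 term (factor 2^2 = 4):
  B₁ = (4·1.69713 − 1.82043)/3 = 1.65603
  B₂ = (4·1.66789 − 1.69713)/3 = 1.65814
Then eliminate the h^3 term (factor 2^3 = 8):
  (8·1.65814 − 1.65603)/7 = 1.65844

1.658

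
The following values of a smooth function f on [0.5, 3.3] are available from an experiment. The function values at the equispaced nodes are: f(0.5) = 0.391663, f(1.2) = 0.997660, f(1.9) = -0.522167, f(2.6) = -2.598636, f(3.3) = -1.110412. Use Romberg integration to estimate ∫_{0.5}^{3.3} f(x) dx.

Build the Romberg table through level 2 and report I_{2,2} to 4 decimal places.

-1.9453

I_{0,0} (trapezoid, 1 panel, h=2.8000): -1.006249
I_{1,0} (trapezoid, 2 panels, h=1.4000): -1.234158
I_{2,0} (trapezoid, 4 panels, h=0.7000): -1.737762
I_{1,1} = -1.234158 + (-1.234158 − (-1.006249))/3 = -1.310128
I_{2,1} = -1.737762 + (-1.737762 − (-1.234158))/3 = -1.905630
I_{2,2} = -1.905630 + (-1.905630 − (-1.310128))/15 = -1.945330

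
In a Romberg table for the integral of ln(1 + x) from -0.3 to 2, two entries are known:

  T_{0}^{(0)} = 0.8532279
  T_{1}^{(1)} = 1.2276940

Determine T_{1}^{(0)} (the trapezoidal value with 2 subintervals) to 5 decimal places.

1.13408

From T_{1}^{(1)} = (4·T_{1}^{(0)} − T_{0}^{(0)})/3, solve for T_{1}^{(0)}:
4·T_{1}^{(0)} = 3·1.2276940 + 0.8532279 = 4.5363099
T_{1}^{(0)} = 1.1340775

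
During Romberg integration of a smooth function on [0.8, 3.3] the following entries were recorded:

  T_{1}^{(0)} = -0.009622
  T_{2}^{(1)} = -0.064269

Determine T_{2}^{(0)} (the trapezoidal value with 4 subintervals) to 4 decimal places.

-0.0506

From T_{2}^{(1)} = (4·T_{2}^{(0)} − T_{1}^{(0)})/3, solve for T_{2}^{(0)}:
4·T_{2}^{(0)} = 3·(-0.064269) + (-0.009622) = -0.202429
T_{2}^{(0)} = -0.050607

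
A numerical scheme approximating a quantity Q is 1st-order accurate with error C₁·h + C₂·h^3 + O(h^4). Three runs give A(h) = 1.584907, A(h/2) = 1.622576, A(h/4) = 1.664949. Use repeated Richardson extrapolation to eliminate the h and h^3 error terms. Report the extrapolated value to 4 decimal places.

First eliminate the h term (factor 2^1 = 2):
  B₁ = (2·1.622576 − 1.584907)/1 = 1.660245
  B₂ = (2·1.664949 − 1.622576)/1 = 1.707322
Then eliminate the h^3 term (factor 2^3 = 8):
  (8·1.707322 − 1.660245)/7 = 1.714047

1.7140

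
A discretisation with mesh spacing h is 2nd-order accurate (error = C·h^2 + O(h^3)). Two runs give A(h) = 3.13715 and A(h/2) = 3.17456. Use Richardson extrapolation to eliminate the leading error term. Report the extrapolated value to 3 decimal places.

The leading error scales as h^2; refining by a factor of 2 reduces it by 2^2 = 4.
Extrapolated value = (4·A(h/2) − A(h)) / (4 − 1)
= (4·3.17456 − 3.13715) / 3
= 9.56109 / 3 = 3.18703

3.187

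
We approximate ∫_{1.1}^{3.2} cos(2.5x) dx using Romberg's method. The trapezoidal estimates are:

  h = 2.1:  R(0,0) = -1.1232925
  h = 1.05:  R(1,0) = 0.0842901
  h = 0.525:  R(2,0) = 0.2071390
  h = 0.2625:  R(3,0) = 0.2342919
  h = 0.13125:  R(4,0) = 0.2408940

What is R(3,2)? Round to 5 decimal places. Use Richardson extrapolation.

0.24303

Richardson extrapolation on the trapezoidal column (denominator 4−1=3):
R(2,1) = (4·0.2071390 − 0.0842901) / 3 = 0.2480886
R(3,1) = (4·0.2342919 − 0.2071390) / 3 = 0.2433429
R(3,2) = (16·0.2433429 − 0.2480886) / 15 = 0.2430265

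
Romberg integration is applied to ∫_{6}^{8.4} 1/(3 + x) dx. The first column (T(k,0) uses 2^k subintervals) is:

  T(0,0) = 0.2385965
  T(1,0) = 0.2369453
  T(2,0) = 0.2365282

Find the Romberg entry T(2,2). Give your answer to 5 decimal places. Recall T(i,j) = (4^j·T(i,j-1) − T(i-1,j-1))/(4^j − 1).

0.23639

Richardson extrapolation on the trapezoidal column (denominator 4−1=3):
T(1,1) = 0.2369453 + (0.2369453 − 0.2385965)/3 = 0.2363949
T(2,1) = (4·0.2365282 − 0.2369453) / 3 = 0.2363892
T(2,2) = (16·0.2363892 − 0.2363949) / 15 = 0.2363888
(Column j=1 coincides with Simpson's rule on the same nodes.)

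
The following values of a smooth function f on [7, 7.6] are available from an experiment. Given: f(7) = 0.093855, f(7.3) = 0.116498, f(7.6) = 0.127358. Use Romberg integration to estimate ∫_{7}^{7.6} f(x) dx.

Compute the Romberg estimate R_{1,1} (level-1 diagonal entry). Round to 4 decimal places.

0.0687

R_{0,0} (trapezoid, 1 panel, h=0.6000): 0.066364
R_{1,0} (trapezoid, 2 panels, h=0.3000): 0.068131
R_{1,1} = 0.068131 + (0.068131 − 0.066364)/3 = 0.068720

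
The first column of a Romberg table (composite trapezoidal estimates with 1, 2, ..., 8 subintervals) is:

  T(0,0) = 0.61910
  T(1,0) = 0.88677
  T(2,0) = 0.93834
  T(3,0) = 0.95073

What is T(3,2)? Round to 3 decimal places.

0.955

T(2,1) = 0.93834 + (0.93834 − 0.88677)/3 = 0.95553
T(3,1) = (4·0.95073 − 0.93834) / 3 = 0.95486
T(3,2) = 0.95486 + (0.95486 − 0.95553)/15 = 0.95482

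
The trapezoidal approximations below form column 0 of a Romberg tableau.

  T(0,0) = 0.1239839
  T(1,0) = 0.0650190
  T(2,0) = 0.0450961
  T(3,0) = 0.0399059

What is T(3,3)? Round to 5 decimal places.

Richardson extrapolation on the trapezoidal column (denominator 4−1=3):
T(1,1) = 0.0650190 + (0.0650190 − 0.1239839)/3 = 0.0453640
T(2,1) = 0.0450961 + (0.0450961 − 0.0650190)/3 = 0.0384551
T(3,1) = (4·0.0399059 − 0.0450961) / 3 = 0.0381758
T(2,2) = (16·0.0384551 − 0.0453640) / 15 = 0.0379945
T(3,2) = 0.0381758 + (0.0381758 − 0.0384551)/15 = 0.0381572
T(3,3) = 0.0381572 + (0.0381572 − 0.0379945)/63 = 0.0381598
(Column j=1 coincides with Simpson's rule on the same nodes.)

0.03816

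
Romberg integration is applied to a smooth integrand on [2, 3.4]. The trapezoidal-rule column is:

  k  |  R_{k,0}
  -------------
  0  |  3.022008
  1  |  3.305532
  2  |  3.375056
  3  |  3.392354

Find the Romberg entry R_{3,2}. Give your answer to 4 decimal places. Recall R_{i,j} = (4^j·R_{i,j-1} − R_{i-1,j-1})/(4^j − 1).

R_{2,1} = (4·3.375056 − 3.305532) / 3 = 3.398231
R_{3,1} = 3.392354 + (3.392354 − 3.375056)/3 = 3.398120
R_{3,2} = 3.398120 + (3.398120 − 3.398231)/15 = 3.398113
(Column j=1 coincides with Simpson's rule on the same nodes.)

3.3981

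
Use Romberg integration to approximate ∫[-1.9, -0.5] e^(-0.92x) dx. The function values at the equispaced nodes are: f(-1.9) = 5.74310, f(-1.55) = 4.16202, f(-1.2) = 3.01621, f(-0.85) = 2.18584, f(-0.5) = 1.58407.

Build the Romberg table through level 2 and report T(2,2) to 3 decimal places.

T(0,0) (trapezoid, 1 panel, h=1.4000): 5.12902
T(1,0) (trapezoid, 2 panels, h=0.7000): 4.67586
T(2,0) (trapezoid, 4 panels, h=0.3500): 4.55968
T(1,1) = 4.67586 + (4.67586 − 5.12902)/3 = 4.52481
T(2,1) = 4.55968 + (4.55968 − 4.67586)/3 = 4.52095
T(2,2) = 4.52095 + (4.52095 − 4.52481)/15 = 4.52069

4.521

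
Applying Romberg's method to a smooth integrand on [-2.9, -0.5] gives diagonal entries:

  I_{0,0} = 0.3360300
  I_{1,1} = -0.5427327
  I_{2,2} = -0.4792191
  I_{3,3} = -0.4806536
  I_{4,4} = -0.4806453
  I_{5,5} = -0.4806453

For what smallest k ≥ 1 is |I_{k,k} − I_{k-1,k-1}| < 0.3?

|I_{1,1} − I_{0,0}| = 0.8787627 ≥ 0.3
|I_{2,2} − I_{1,1}| = 0.0635136 < 0.3

k = 2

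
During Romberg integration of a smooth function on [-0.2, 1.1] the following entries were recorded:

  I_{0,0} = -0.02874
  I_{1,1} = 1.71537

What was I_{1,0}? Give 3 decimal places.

From I_{1,1} = (4·I_{1,0} − I_{0,0})/3, solve for I_{1,0}:
4·I_{1,0} = 3·1.71537 + (-0.02874) = 5.11737
I_{1,0} = 1.27934

1.279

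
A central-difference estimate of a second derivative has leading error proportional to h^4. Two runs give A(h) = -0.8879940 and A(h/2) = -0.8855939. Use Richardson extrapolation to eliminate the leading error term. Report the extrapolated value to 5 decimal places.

The leading error scales as h^4; refining by a factor of 2 reduces it by 2^4 = 16.
Extrapolated value = (16·A(h/2) − A(h)) / (16 − 1)
= (16·(-0.8855939) − (-0.8879940)) / 15
= -13.2815084 / 15 = -0.8854339

-0.88543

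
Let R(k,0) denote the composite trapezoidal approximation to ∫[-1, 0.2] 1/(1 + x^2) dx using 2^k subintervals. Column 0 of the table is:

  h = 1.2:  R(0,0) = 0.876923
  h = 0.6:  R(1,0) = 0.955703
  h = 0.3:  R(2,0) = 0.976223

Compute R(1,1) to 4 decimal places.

Richardson extrapolation on the trapezoidal column (denominator 4−1=3):
R(1,1) = (4·0.955703 − 0.876923) / 3 = 0.981963

0.9820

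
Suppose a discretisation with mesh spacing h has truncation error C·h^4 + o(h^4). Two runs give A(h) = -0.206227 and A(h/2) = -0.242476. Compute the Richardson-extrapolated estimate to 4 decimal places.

-0.2449

The leading error scales as h^4; refining by a factor of 2 reduces it by 2^4 = 16.
Extrapolated value = (16·A(h/2) − A(h)) / (16 − 1)
= (16·(-0.242476) − (-0.206227)) / 15
= -3.673389 / 15 = -0.244893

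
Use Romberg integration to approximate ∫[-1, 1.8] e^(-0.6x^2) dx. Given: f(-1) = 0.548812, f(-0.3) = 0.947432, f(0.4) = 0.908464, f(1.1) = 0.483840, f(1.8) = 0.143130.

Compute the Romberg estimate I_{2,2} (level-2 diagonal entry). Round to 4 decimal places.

I_{0,0} (trapezoid, 1 panel, h=2.8000): 0.968719
I_{1,0} (trapezoid, 2 panels, h=1.4000): 1.756209
I_{2,0} (trapezoid, 4 panels, h=0.7000): 1.879995
I_{1,1} = 1.756209 + (1.756209 − 0.968719)/3 = 2.018706
I_{2,1} = 1.879995 + (1.879995 − 1.756209)/3 = 1.921257
I_{2,2} = 1.921257 + (1.921257 − 2.018706)/15 = 1.914760

1.9148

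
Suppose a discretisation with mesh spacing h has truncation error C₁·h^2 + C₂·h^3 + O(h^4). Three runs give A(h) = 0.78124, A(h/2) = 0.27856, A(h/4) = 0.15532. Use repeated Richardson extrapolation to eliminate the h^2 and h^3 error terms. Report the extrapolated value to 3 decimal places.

First eliminate the h^2 term (factor 2^2 = 4):
  B₁ = (4·0.27856 − 0.78124)/3 = 0.11100
  B₂ = (4·0.15532 − 0.27856)/3 = 0.11424
Then eliminate the h^3 term (factor 2^3 = 8):
  (8·0.11424 − 0.11100)/7 = 0.11470

0.115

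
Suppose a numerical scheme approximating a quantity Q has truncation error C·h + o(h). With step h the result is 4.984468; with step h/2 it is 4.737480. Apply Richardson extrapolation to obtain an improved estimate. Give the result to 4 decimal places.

4.4905

The leading error scales as h; refining by a factor of 2 reduces it by 2^1 = 2.
Extrapolated value = (2·A(h/2) − A(h)) / (2 − 1)
= (2·4.737480 − 4.984468) / 1
= 4.490492 / 1 = 4.490492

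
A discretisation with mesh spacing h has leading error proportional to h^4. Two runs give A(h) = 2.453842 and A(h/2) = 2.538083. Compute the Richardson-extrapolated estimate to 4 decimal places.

2.5437

The leading error scales as h^4; refining by a factor of 2 reduces it by 2^4 = 16.
Extrapolated value = (16·A(h/2) − A(h)) / (16 − 1)
= (16·2.538083 − 2.453842) / 15
= 38.155486 / 15 = 2.543699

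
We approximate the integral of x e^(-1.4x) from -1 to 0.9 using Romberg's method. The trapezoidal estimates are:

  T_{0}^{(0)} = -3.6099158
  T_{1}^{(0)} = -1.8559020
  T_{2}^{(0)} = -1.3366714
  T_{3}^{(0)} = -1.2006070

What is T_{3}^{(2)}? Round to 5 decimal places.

Richardson extrapolation on the trapezoidal column (denominator 4−1=3):
T_{2}^{(1)} = -1.3366714 + (-1.3366714 − (-1.8559020))/3 = -1.1635945
T_{3}^{(1)} = (4·(-1.2006070) − (-1.3366714)) / 3 = -1.1552522
T_{3}^{(2)} = (16·(-1.1552522) − (-1.1635945)) / 15 = -1.1546960

-1.15470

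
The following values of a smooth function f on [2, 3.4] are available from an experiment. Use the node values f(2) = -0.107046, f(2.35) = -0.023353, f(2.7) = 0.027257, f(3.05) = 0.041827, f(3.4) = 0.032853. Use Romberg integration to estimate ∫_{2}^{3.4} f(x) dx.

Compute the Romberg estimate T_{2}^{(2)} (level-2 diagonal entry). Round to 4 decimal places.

T_{0}^{(0)} (trapezoid, 1 panel, h=1.4000): -0.051935
T_{1}^{(0)} (trapezoid, 2 panels, h=0.7000): -0.006888
T_{2}^{(0)} (trapezoid, 4 panels, h=0.3500): 0.003022
T_{1}^{(1)} = -0.006888 + (-0.006888 − (-0.051935))/3 = 0.008128
T_{2}^{(1)} = 0.003022 + (0.003022 − (-0.006888))/3 = 0.006325
T_{2}^{(2)} = 0.006325 + (0.006325 − 0.008128)/15 = 0.006205

0.0062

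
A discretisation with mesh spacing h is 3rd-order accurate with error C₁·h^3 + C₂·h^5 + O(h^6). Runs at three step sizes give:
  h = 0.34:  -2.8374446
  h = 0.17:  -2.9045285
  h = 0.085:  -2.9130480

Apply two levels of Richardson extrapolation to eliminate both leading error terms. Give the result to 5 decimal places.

-2.91427

First eliminate the h^3 term (factor 2^3 = 8):
  B₁ = (8·(-2.9045285) − (-2.8374446))/7 = -2.9141119
  B₂ = (8·(-2.9130480) − (-2.9045285))/7 = -2.9142651
Then eliminate the h^5 term (factor 2^5 = 32):
  (32·(-2.9142651) − (-2.9141119))/31 = -2.9142700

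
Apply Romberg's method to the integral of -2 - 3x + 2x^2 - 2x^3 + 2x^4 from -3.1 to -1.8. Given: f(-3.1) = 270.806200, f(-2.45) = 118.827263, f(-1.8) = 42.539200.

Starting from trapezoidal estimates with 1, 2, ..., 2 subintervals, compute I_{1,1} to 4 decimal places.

170.8751

I_{0,0} (trapezoid, 1 panel, h=1.3000): 203.674510
I_{1,0} (trapezoid, 2 panels, h=0.6500): 179.074976
I_{1,1} = 179.074976 + (179.074976 − 203.674510)/3 = 170.875131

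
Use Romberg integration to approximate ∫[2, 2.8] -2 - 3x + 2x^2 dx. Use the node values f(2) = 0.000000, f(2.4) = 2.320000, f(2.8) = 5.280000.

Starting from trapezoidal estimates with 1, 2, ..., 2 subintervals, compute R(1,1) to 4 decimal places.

1.9413

R(0,0) (trapezoid, 1 panel, h=0.8000): 2.112000
R(1,0) (trapezoid, 2 panels, h=0.4000): 1.984000
R(1,1) = 1.984000 + (1.984000 − 2.112000)/3 = 1.941333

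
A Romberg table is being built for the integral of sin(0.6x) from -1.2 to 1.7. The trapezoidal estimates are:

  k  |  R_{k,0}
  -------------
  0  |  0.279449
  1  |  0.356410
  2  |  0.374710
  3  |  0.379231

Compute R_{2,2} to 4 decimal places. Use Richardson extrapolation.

Richardson extrapolation on the trapezoidal column (denominator 4−1=3):
R_{1,1} = 0.356410 + (0.356410 − 0.279449)/3 = 0.382064
R_{2,1} = 0.374710 + (0.374710 − 0.356410)/3 = 0.380810
R_{2,2} = (16·0.380810 − 0.382064) / 15 = 0.380726
(Column j=1 coincides with Simpson's rule on the same nodes.)

0.3807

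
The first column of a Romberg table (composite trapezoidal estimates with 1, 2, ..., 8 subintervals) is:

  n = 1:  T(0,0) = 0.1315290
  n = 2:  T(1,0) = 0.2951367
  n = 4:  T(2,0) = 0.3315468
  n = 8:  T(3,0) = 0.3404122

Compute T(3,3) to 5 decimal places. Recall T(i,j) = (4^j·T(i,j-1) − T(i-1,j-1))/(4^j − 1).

T(1,1) = (4·0.2951367 − 0.1315290) / 3 = 0.3496726
T(2,1) = 0.3315468 + (0.3315468 − 0.2951367)/3 = 0.3436835
T(3,1) = (4·0.3404122 − 0.3315468) / 3 = 0.3433673
T(2,2) = (16·0.3436835 − 0.3496726) / 15 = 0.3432842
T(3,2) = (16·0.3433673 − 0.3436835) / 15 = 0.3433462
T(3,3) = 0.3433462 + (0.3433462 − 0.3432842)/63 = 0.3433472
(Column j=1 coincides with Simpson's rule on the same nodes.)

0.34335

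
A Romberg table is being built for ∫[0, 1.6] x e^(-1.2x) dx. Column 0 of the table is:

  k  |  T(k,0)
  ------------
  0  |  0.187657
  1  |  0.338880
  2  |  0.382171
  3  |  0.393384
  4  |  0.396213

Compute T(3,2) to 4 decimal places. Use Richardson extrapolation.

0.3972

T(2,1) = 0.382171 + (0.382171 − 0.338880)/3 = 0.396601
T(3,1) = (4·0.393384 − 0.382171) / 3 = 0.397122
T(3,2) = (16·0.397122 − 0.396601) / 15 = 0.397157
(Column j=1 coincides with Simpson's rule on the same nodes.)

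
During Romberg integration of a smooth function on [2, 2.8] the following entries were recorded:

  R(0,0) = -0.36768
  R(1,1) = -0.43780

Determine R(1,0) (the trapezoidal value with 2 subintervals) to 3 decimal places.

From R(1,1) = (4·R(1,0) − R(0,0))/3, solve for R(1,0):
4·R(1,0) = 3·(-0.43780) + (-0.36768) = -1.68108
R(1,0) = -0.42027

-0.420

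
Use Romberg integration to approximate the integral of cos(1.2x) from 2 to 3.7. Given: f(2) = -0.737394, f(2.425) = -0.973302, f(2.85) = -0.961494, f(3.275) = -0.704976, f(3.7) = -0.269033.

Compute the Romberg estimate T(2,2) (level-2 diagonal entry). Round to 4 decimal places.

-1.3654

T(0,0) (trapezoid, 1 panel, h=1.7000): -0.855463
T(1,0) (trapezoid, 2 panels, h=0.8500): -1.245001
T(2,0) (trapezoid, 4 panels, h=0.4250): -1.335769
T(1,1) = -1.245001 + (-1.245001 − (-0.855463))/3 = -1.374847
T(2,1) = -1.335769 + (-1.335769 − (-1.245001))/3 = -1.366025
T(2,2) = -1.366025 + (-1.366025 − (-1.374847))/15 = -1.365437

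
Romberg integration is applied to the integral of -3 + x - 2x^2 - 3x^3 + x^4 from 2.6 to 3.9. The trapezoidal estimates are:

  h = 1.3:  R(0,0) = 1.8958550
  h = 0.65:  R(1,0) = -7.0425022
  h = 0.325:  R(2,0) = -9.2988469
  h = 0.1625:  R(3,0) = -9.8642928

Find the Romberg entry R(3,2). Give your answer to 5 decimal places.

R(2,1) = (4·(-9.2988469) − (-7.0425022)) / 3 = -10.0509618
R(3,1) = -9.8642928 + (-9.8642928 − (-9.2988469))/3 = -10.0527748
R(3,2) = (16·(-10.0527748) − (-10.0509618)) / 15 = -10.0528957
(Column j=1 coincides with Simpson's rule on the same nodes.)

-10.05290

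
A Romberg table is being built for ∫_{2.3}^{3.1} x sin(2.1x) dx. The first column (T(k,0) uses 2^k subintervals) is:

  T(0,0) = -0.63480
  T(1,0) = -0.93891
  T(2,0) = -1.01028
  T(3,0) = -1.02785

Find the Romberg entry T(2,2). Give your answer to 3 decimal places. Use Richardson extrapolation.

-1.034

Richardson extrapolation on the trapezoidal column (denominator 4−1=3):
T(1,1) = -0.93891 + (-0.93891 − (-0.63480))/3 = -1.04028
T(2,1) = (4·(-1.01028) − (-0.93891)) / 3 = -1.03407
T(2,2) = (16·(-1.03407) − (-1.04028)) / 15 = -1.03366
(Column j=1 coincides with Simpson's rule on the same nodes.)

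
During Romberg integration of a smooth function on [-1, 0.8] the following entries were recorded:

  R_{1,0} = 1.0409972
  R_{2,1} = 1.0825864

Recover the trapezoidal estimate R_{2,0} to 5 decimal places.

From R_{2,1} = (4·R_{2,0} − R_{1,0})/3, solve for R_{2,0}:
4·R_{2,0} = 3·1.0825864 + 1.0409972 = 4.2887564
R_{2,0} = 1.0721891

1.07219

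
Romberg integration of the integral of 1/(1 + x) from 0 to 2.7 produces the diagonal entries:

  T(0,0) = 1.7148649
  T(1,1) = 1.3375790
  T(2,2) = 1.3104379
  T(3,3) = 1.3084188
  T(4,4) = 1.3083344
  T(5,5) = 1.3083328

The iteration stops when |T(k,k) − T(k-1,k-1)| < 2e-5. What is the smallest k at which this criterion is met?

|T(1,1) − T(0,0)| = 0.3772859 ≥ 2e-5
|T(2,2) − T(1,1)| = 0.0271411 ≥ 2e-5
|T(3,3) − T(2,2)| = 0.0020191 ≥ 2e-5
|T(4,4) − T(3,3)| = 0.0000844 ≥ 2e-5
|T(5,5) − T(4,4)| = 0.0000016 < 2e-5

k = 5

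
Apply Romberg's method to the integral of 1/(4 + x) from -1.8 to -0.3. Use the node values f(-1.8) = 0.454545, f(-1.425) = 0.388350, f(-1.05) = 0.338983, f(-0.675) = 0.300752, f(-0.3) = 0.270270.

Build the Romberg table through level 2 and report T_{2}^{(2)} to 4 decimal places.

0.5199

T_{0}^{(0)} (trapezoid, 1 panel, h=1.5000): 0.543611
T_{1}^{(0)} (trapezoid, 2 panels, h=0.7500): 0.526043
T_{2}^{(0)} (trapezoid, 4 panels, h=0.3750): 0.521435
T_{1}^{(1)} = 0.526043 + (0.526043 − 0.543611)/3 = 0.520187
T_{2}^{(1)} = 0.521435 + (0.521435 − 0.526043)/3 = 0.519899
T_{2}^{(2)} = 0.519899 + (0.519899 − 0.520187)/15 = 0.519880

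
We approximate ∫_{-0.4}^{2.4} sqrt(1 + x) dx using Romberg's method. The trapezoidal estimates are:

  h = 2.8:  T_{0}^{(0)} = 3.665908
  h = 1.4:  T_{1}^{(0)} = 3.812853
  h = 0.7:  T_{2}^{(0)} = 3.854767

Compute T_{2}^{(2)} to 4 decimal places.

T_{1}^{(1)} = (4·3.812853 − 3.665908) / 3 = 3.861835
T_{2}^{(1)} = (4·3.854767 − 3.812853) / 3 = 3.868738
T_{2}^{(2)} = (16·3.868738 − 3.861835) / 15 = 3.869198
(Column j=1 coincides with Simpson's rule on the same nodes.)

3.8692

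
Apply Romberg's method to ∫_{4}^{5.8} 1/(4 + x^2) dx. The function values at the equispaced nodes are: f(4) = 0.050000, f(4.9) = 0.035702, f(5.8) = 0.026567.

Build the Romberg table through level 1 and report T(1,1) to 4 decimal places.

0.0658

T(0,0) (trapezoid, 1 panel, h=1.8000): 0.068910
T(1,0) (trapezoid, 2 panels, h=0.9000): 0.066587
T(1,1) = 0.066587 + (0.066587 − 0.068910)/3 = 0.065813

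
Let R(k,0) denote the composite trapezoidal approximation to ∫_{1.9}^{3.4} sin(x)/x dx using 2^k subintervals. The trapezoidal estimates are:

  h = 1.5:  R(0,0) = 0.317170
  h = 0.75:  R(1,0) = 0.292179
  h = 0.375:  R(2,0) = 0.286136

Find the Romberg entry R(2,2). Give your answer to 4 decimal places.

Richardson extrapolation on the trapezoidal column (denominator 4−1=3):
R(1,1) = (4·0.292179 − 0.317170) / 3 = 0.283849
R(2,1) = (4·0.286136 − 0.292179) / 3 = 0.284122
R(2,2) = (16·0.284122 − 0.283849) / 15 = 0.284140

0.2841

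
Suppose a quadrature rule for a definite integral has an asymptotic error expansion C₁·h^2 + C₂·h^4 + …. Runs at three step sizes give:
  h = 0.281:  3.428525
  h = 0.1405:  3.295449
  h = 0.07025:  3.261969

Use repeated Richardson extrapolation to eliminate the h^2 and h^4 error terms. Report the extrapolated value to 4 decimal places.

3.2508

First eliminate the h^2 term (factor 2^2 = 4):
  B₁ = (4·3.295449 − 3.428525)/3 = 3.251090
  B₂ = (4·3.261969 − 3.295449)/3 = 3.250809
Then eliminate the h^4 term (factor 2^4 = 16):
  (16·3.250809 − 3.251090)/15 = 3.250790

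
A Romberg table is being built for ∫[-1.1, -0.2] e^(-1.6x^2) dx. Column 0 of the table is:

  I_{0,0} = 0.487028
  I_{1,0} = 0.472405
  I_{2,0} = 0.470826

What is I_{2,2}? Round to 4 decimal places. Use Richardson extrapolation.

I_{1,1} = 0.472405 + (0.472405 − 0.487028)/3 = 0.467531
I_{2,1} = 0.470826 + (0.470826 − 0.472405)/3 = 0.470300
I_{2,2} = 0.470300 + (0.470300 − 0.467531)/15 = 0.470485

0.4705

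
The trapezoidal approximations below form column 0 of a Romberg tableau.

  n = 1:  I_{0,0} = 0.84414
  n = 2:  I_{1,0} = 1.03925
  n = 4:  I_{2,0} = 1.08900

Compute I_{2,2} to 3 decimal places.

1.106

Richardson extrapolation on the trapezoidal column (denominator 4−1=3):
I_{1,1} = 1.03925 + (1.03925 − 0.84414)/3 = 1.10429
I_{2,1} = (4·1.08900 − 1.03925) / 3 = 1.10558
I_{2,2} = (16·1.10558 − 1.10429) / 15 = 1.10567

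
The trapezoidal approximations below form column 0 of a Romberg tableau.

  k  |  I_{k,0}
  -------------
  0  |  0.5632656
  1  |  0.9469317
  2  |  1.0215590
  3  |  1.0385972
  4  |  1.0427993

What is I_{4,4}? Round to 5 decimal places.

I_{1,1} = (4·0.9469317 − 0.5632656) / 3 = 1.0748204
I_{2,1} = 1.0215590 + (1.0215590 − 0.9469317)/3 = 1.0464348
I_{3,1} = 1.0385972 + (1.0385972 − 1.0215590)/3 = 1.0442766
I_{4,1} = (4·1.0427993 − 1.0385972) / 3 = 1.0442000
I_{2,2} = 1.0464348 + (1.0464348 − 1.0748204)/15 = 1.0445424
I_{3,2} = (16·1.0442766 − 1.0464348) / 15 = 1.0441327
I_{4,2} = (16·1.0442000 − 1.0442766) / 15 = 1.0441949
I_{3,3} = (64·1.0441327 − 1.0445424) / 63 = 1.0441262
I_{4,3} = (64·1.0441949 − 1.0441327) / 63 = 1.0441959
I_{4,4} = (256·1.0441959 − 1.0441262) / 255 = 1.0441962

1.04420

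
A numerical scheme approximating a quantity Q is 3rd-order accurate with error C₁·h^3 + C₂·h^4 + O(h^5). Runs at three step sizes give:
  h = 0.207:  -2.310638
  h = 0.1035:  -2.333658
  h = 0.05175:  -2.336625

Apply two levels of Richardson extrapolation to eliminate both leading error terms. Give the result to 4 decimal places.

-2.3371

First eliminate the h^3 term (factor 2^3 = 8):
  B₁ = (8·(-2.333658) − (-2.310638))/7 = -2.336947
  B₂ = (8·(-2.336625) − (-2.333658))/7 = -2.337049
Then eliminate the h^4 term (factor 2^4 = 16):
  (16·(-2.337049) − (-2.336947))/15 = -2.337056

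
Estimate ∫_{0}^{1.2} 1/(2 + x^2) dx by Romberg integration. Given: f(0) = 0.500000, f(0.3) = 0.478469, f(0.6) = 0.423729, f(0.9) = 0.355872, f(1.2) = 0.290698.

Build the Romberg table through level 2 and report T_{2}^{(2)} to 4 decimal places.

0.4976

T_{0}^{(0)} (trapezoid, 1 panel, h=1.2000): 0.474419
T_{1}^{(0)} (trapezoid, 2 panels, h=0.6000): 0.491447
T_{2}^{(0)} (trapezoid, 4 panels, h=0.3000): 0.496026
T_{1}^{(1)} = 0.491447 + (0.491447 − 0.474419)/3 = 0.497123
T_{2}^{(1)} = 0.496026 + (0.496026 − 0.491447)/3 = 0.497552
T_{2}^{(2)} = 0.497552 + (0.497552 − 0.497123)/15 = 0.497581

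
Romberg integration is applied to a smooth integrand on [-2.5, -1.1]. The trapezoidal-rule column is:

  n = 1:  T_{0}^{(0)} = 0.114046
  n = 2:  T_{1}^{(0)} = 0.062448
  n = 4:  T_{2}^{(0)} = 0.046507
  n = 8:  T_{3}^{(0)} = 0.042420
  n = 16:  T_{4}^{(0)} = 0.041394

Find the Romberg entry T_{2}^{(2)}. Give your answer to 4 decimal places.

Richardson extrapolation on the trapezoidal column (denominator 4−1=3):
T_{1}^{(1)} = 0.062448 + (0.062448 − 0.114046)/3 = 0.045249
T_{2}^{(1)} = (4·0.046507 − 0.062448) / 3 = 0.041193
T_{2}^{(2)} = 0.041193 + (0.041193 − 0.045249)/15 = 0.040923

0.0409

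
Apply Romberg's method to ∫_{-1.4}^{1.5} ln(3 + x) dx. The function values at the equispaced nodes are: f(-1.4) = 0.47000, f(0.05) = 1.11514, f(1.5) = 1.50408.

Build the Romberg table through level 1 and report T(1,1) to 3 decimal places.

T(0,0) (trapezoid, 1 panel, h=2.9000): 2.86242
T(1,0) (trapezoid, 2 panels, h=1.4500): 3.04816
T(1,1) = 3.04816 + (3.04816 − 2.86242)/3 = 3.11007

3.110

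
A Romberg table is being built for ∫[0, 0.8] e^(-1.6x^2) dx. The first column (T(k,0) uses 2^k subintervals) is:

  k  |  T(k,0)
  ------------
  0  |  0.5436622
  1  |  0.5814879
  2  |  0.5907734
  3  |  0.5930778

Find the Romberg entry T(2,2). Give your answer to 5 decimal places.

T(1,1) = 0.5814879 + (0.5814879 − 0.5436622)/3 = 0.5940965
T(2,1) = (4·0.5907734 − 0.5814879) / 3 = 0.5938686
T(2,2) = (16·0.5938686 − 0.5940965) / 15 = 0.5938534

0.59385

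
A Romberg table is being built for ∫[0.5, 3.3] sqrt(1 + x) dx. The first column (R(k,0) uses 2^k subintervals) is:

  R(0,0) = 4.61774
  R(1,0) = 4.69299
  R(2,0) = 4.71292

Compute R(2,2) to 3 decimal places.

R(1,1) = (4·4.69299 − 4.61774) / 3 = 4.71807
R(2,1) = (4·4.71292 − 4.69299) / 3 = 4.71956
R(2,2) = (16·4.71956 − 4.71807) / 15 = 4.71966
(Column j=1 coincides with Simpson's rule on the same nodes.)

4.720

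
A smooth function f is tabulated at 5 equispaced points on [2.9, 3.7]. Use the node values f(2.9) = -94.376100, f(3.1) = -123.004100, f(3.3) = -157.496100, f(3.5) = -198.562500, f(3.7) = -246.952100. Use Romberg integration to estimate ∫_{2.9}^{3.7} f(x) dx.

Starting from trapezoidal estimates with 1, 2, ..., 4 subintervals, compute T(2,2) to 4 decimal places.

-129.5056

T(0,0) (trapezoid, 1 panel, h=0.8000): -136.531280
T(1,0) (trapezoid, 2 panels, h=0.4000): -131.264080
T(2,0) (trapezoid, 4 panels, h=0.2000): -129.945360
T(1,1) = -131.264080 + (-131.264080 − (-136.531280))/3 = -129.508347
T(2,1) = -129.945360 + (-129.945360 − (-131.264080))/3 = -129.505787
T(2,2) = -129.505787 + (-129.505787 − (-129.508347))/15 = -129.505616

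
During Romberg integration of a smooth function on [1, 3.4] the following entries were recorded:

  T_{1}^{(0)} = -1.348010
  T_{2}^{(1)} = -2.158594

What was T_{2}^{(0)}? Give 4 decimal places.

-1.9559

From T_{2}^{(1)} = (4·T_{2}^{(0)} − T_{1}^{(0)})/3, solve for T_{2}^{(0)}:
4·T_{2}^{(0)} = 3·(-2.158594) + (-1.348010) = -7.823792
T_{2}^{(0)} = -1.955948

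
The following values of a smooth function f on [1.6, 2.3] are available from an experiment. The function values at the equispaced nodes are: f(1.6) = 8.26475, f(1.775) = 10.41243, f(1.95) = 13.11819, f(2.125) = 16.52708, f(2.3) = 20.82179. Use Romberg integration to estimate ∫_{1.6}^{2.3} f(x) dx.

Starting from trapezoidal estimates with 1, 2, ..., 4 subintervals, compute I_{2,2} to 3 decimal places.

I_{0,0} (trapezoid, 1 panel, h=0.7000): 10.18029
I_{1,0} (trapezoid, 2 panels, h=0.3500): 9.68151
I_{2,0} (trapezoid, 4 panels, h=0.1750): 9.55517
I_{1,1} = 9.68151 + (9.68151 − 10.18029)/3 = 9.51525
I_{2,1} = 9.55517 + (9.55517 − 9.68151)/3 = 9.51306
I_{2,2} = 9.51306 + (9.51306 − 9.51525)/15 = 9.51291

9.513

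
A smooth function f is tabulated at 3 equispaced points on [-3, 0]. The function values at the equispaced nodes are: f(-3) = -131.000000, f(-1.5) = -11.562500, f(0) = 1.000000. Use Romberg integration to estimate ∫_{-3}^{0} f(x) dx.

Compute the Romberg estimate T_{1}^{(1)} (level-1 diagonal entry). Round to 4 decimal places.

-88.1250

T_{0}^{(0)} (trapezoid, 1 panel, h=3.0000): -195.000000
T_{1}^{(0)} (trapezoid, 2 panels, h=1.5000): -114.843750
T_{1}^{(1)} = -114.843750 + (-114.843750 − (-195.000000))/3 = -88.125000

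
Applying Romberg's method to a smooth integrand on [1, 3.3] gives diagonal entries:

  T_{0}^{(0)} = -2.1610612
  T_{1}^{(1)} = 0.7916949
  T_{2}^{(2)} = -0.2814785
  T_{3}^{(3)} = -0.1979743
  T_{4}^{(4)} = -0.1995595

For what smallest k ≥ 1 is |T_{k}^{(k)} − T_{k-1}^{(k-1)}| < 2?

|T_{1}^{(1)} − T_{0}^{(0)}| = 2.9527561 ≥ 2
|T_{2}^{(2)} − T_{1}^{(1)}| = 1.0731734 < 2

k = 2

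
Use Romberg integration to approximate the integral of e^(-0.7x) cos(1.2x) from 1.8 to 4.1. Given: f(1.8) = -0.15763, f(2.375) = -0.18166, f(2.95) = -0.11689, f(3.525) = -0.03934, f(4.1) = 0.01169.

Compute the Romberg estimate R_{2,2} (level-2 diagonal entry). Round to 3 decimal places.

R_{0,0} (trapezoid, 1 panel, h=2.3000): -0.16783
R_{1,0} (trapezoid, 2 panels, h=1.1500): -0.21834
R_{2,0} (trapezoid, 4 panels, h=0.5750): -0.23624
R_{1,1} = -0.21834 + (-0.21834 − (-0.16783))/3 = -0.23518
R_{2,1} = -0.23624 + (-0.23624 − (-0.21834))/3 = -0.24221
R_{2,2} = -0.24221 + (-0.24221 − (-0.23518))/15 = -0.24268

-0.243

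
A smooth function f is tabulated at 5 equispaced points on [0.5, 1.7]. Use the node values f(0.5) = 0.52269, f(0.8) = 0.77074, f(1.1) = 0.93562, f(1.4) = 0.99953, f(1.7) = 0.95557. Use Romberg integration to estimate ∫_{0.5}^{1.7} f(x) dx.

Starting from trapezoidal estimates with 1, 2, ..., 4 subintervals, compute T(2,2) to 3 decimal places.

1.043

T(0,0) (trapezoid, 1 panel, h=1.2000): 0.88696
T(1,0) (trapezoid, 2 panels, h=0.6000): 1.00485
T(2,0) (trapezoid, 4 panels, h=0.3000): 1.03351
T(1,1) = 1.00485 + (1.00485 − 0.88696)/3 = 1.04415
T(2,1) = 1.03351 + (1.03351 − 1.00485)/3 = 1.04306
T(2,2) = 1.04306 + (1.04306 − 1.04415)/15 = 1.04299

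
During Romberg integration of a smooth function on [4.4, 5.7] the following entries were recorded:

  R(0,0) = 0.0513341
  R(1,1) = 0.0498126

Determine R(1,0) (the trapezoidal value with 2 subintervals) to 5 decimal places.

From R(1,1) = (4·R(1,0) − R(0,0))/3, solve for R(1,0):
4·R(1,0) = 3·0.0498126 + 0.0513341 = 0.2007719
R(1,0) = 0.0501930

0.05019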